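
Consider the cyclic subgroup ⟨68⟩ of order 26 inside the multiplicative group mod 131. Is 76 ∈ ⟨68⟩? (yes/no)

76 ∈ ⟨68⟩ iff 76^26 ≡ 1 (mod 131), since |⟨68⟩| = 26.
76^26 mod 131 = 58.
Since 58 ≠ 1, 76 does not lie in the subgroup.

no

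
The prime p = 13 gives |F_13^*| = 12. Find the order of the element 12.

The order of 12 must divide p − 1 = 12 = 2^2 · 3.
Divisors: 1, 2, 3, 4, 6, 12.
Check each in increasing order: 12^1 ≡ 12;  12^2 ≡ 1.
Smallest exponent giving 1 is 2.

2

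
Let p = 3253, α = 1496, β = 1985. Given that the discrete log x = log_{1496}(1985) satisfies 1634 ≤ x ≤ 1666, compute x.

Compute 1496^1634 mod 3253 = 480, then multiply by 1496 repeatedly:
  1496^1634=480  1496^1635=2420  1496^1636=2984  1496^1637=948  1496^1638=3153
  1496^1639=38  1496^1640=1547  1496^1641=1429  1496^1642=563  1496^1643=2974
  1496^1644=2253  1496^1645=380  1496^1646=2458  1496^1647=1278  1496^1648=2377
  1496^1649=463  1496^1650=3012  1496^1651=547  1496^1652=1809  1496^1653=3021
  1496^1654=999  1496^1655=1377  1496^1656=843  1496^1657=2217  1496^1658=1825
  1496^1659=933  1496^1660=231  1496^1661=758  1496^1662=1924  1496^1663=2652
  1496^1664=1985
Found 1985 at exponent 1664.

1664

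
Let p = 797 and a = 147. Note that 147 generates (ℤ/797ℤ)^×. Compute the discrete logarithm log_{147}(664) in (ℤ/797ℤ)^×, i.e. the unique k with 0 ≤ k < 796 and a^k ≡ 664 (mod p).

250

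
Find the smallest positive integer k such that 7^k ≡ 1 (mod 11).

10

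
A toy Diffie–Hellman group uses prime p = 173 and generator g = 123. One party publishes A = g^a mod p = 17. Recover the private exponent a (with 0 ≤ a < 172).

137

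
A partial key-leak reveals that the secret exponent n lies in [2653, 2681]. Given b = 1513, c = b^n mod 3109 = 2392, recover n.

2672

Compute 1513^2653 mod 3109 = 1005, then multiply by 1513 repeatedly:
  1513^2653=1005  1513^2654=264  1513^2655=1480  1513^2656=760  1513^2657=2659
  1513^2658=21  1513^2659=683  1513^2660=1191  1513^2661=1872  1513^2662=37
  1513^2663=19  1513^2664=766  1513^2665=2410  1513^2666=2582  1513^2667=1662
  1513^2668=2534  1513^2669=545  1513^2670=700  1513^2671=2040  1513^2672=2392
Found 2392 at exponent 2672.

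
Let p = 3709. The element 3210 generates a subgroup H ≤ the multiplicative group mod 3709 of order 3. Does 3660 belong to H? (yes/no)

⟨3210⟩ has order 3; its elements mod 3709 are {1, 498, 3210}.
3660 is not in this set.

no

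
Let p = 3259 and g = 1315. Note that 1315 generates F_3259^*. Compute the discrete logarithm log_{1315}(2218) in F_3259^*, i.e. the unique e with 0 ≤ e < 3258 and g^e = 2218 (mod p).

Baby-step giant-step with m = ceil(sqrt(3258)) = 58.
Baby table (1315^j mod 3259 for j=0..57):
  0:1  1:1315  2:1955  3:2733  4:2477  5:1514  6:2920  7:698
  8:2091  9:2328  10:1119  11:1676  12:856  13:1285  14:1613  15:2745
  16:1962  17:2161  18:3126  19:1091  20:705  21:1519  22:2977  23:696
  24:2720  25:1677  26:2171  27:3240  28:1087  29:1963  30:217  31:1822
  32:565  33:3182  34:3033  35:2638  36:1394  37:1552  38:746  39:31
  40:1657  41:1943  42:3248  43:1830  44:1308  45:2527  46:2084  47:2900
  48:470  49:2099  50:3071  51:464  52:727  53:1118  54:361  55:2160
  56:1811  57:2395
Giant step factor: 1315^(-58) ≡ 2846 (mod 3259).
Scan 2218·2846^i mod 3259 for i = 0, 1, …:
  i=0: 2218   i=1: 3004   i=2: 1027   i=3: 2778
  i=4: 3113   i=5: 1636   i=6: 2204   i=7: 2268
  i=8: 1908   i=9: 674     …   i=40: 2741
  i=41: 2099
Match at i=41, j=49: e = 41·58 + 49 = 2427.

2427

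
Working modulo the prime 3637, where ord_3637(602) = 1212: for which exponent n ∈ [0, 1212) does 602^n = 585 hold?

Baby-step giant-step with m = ceil(sqrt(1212)) = 35.
Baby table (602^j mod 3637 for j=0..34):
  0:1  1:602  2:2341  3:1763  4:2959  5:2825  6:2171  7:1259
  8:1422  9:1349  10:1047  11:1093  12:3326  13:1902  14:2986  15:894
  16:3549  17:1579  18:1301  19:1247  20:1472  21:2353  22:1713  23:1955
  24:2159  25:1309  26:2426  27:2015  28:1909  29:3563  30:2733  31:1342
  32:470  33:2891  34:1896
Giant step factor: 602^(-35) ≡ 2934 (mod 3637).
Scan 585·2934^i mod 3637 for i = 0, 1, …:
  i=0: 585   i=1: 3363   i=2: 3498   i=3: 3155
  i=4: 605   i=5: 214   i=6: 2312   i=7: 403
  i=8: 377   i=9: 470
Match at i=9, j=32: n = 9·35 + 32 = 347.

347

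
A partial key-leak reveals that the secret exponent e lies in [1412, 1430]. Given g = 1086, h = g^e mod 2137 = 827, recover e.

1421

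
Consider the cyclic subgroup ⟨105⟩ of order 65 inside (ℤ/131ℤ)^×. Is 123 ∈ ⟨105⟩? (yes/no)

yes

123 ∈ ⟨105⟩ iff 123^65 ≡ 1 (mod 131), since |⟨105⟩| = 65.
123^65 mod 131 = 1.
Since 1 = 1, 123 lies in the subgroup.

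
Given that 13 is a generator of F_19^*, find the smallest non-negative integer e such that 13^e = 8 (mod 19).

Successive powers of 13 modulo 19:
  13^0=1  13^1=13  13^2=17  13^3=12  13^4=4  13^5=14
  13^6=11  13^7=10  13^8=16  13^9=18  13^10=6  13^11=2
  13^12=7  13^13=15  13^14=5  13^15=8
So 13^15 ≡ 8 (mod 19), giving e = 15.

15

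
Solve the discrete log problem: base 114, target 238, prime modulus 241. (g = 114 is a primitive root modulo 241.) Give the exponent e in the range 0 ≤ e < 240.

Baby-step giant-step with m = ceil(sqrt(240)) = 16.
Baby table (114^j mod 241 for j=0..15):
  0:1  1:114  2:223  3:117  4:83  5:63  6:193  7:71
  8:141  9:168  10:113  11:109  12:135  13:207  14:221  15:130
Giant step factor: 114^(-16) ≡ 160 (mod 241).
Scan 238·160^i mod 241 for i = 0, 1, …:
  i=0: 238   i=1: 2   i=2: 79   i=3: 108
  i=4: 169   i=5: 48   i=6: 209   i=7: 182
  i=8: 200   i=9: 188   i=10: 196   i=11: 30
  i=12: 221
Match at i=12, j=14: e = 12·16 + 14 = 206.

206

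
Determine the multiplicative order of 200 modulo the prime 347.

The order of 200 must divide p − 1 = 346 = 2 · 173.
Divisors: 1, 2, 173, 346.
Check each in increasing order: 200^1 ≡ 200;  200^2 ≡ 95;  200^173 ≡ 346;  200^346 ≡ 1.
Smallest exponent giving 1 is 346.

346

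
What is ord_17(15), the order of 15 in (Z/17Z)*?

8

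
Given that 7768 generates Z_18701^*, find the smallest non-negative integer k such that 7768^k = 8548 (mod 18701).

1172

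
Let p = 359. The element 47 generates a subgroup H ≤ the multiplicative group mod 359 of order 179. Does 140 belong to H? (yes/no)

140 ∈ ⟨47⟩ iff 140^179 ≡ 1 (mod 359), since |⟨47⟩| = 179.
140^179 mod 359 = 358.
Since 358 ≠ 1, 140 does not lie in the subgroup.

no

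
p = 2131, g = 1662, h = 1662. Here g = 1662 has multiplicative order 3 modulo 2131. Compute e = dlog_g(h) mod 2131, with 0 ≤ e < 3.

Successive powers of 1662 modulo 2131:
  1662^0=1  1662^1=1662
So 1662^1 ≡ 1662 (mod 2131), giving e = 1.

1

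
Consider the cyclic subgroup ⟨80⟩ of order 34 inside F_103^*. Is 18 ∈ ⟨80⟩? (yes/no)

no

18 ∈ ⟨80⟩ iff 18^34 ≡ 1 (mod 103), since |⟨80⟩| = 34.
18^34 mod 103 = 46.
Since 46 ≠ 1, 18 does not lie in the subgroup.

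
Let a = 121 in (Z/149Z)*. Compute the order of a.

The order of 121 must divide p − 1 = 148 = 2^2 · 37.
Divisors: 1, 2, 4, 37, 74, 148.
Check each in increasing order: 121^1 ≡ 121;  121^2 ≡ 39;  121^4 ≡ 31;  121^37 ≡ 148;  121^74 ≡ 1.
Smallest exponent giving 1 is 74.

74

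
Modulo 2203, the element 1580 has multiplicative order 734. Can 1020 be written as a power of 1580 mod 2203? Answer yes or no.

no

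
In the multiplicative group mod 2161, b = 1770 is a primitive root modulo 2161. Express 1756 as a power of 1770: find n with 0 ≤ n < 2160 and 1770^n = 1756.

326

Baby-step giant-step with m = ceil(sqrt(2160)) = 47.
Baby table (1770^j mod 2161 for j=0..46):
  0:1  1:1770  2:1611  3:1111  4:2121  5:513  6:390  7:941
  8:1600  9:1090  10:1688  11:1258  12:830  13:1781  14:1632  15:1544
  16:1376  17:73  18:1711  19:909  20:1146  21:1402  22:712  23:377
  24:1702  25:106  26:1774  27:47  28:1072  29:82  30:353  31:281
  32:340  33:1042  34:1007  35:1726  36:1527  37:1540  38:779  39:112
  40:1589  41:1069  42:1255  43:2003  44:1270  45:460  46:1664
Giant step factor: 1770^(-47) ≡ 875 (mod 2161).
Scan 1756·875^i mod 2161 for i = 0, 1, …:
  i=0: 1756   i=1: 29   i=2: 1604   i=3: 1011
  i=4: 776   i=5: 446   i=6: 1270
Match at i=6, j=44: n = 6·47 + 44 = 326.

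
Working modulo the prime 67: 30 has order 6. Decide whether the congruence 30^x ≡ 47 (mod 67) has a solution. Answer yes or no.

47 ∈ ⟨30⟩ iff 47^6 ≡ 1 (mod 67), since |⟨30⟩| = 6.
47^6 mod 67 = 59.
Since 59 ≠ 1, 47 does not lie in the subgroup.

no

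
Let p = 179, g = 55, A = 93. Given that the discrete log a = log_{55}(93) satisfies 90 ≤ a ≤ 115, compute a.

Compute 55^90 mod 179 = 124, then multiply by 55 repeatedly:
  55^90=124  55^91=18  55^92=95  55^93=34  55^94=80
  55^95=104  55^96=171  55^97=97  55^98=144  55^99=44
  55^100=93
Found 93 at exponent 100.

100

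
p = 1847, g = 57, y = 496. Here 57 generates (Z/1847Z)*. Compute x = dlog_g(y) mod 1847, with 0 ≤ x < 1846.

143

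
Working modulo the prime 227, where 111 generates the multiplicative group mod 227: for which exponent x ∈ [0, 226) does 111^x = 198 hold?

Baby-step giant-step with m = ceil(sqrt(226)) = 16.
Baby table (111^j mod 227 for j=0..15):
  0:1  1:111  2:63  3:183  4:110  5:179  6:120  7:154
  8:69  9:168  10:34  11:142  12:99  13:93  14:108  15:184
Giant step factor: 111^(-16) ≡ 189 (mod 227).
Scan 198·189^i mod 227 for i = 0, 1, …:
  i=0: 198   i=1: 194   i=2: 119   i=3: 18
  i=4: 224   i=5: 114   i=6: 208   i=7: 41
  i=8: 31   i=9: 184
Match at i=9, j=15: x = 9·16 + 15 = 159.

159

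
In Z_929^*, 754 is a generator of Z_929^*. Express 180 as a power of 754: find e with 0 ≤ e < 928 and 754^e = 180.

34

Baby-step giant-step with m = ceil(sqrt(928)) = 31.
Baby table (754^j mod 929 for j=0..30):
  0:1  1:754  2:897  3:26  4:95  5:97  6:676  7:612
  8:664  9:854  10:119  11:542  12:837  13:307  14:157  15:395
  16:550  17:366  18:51  19:365  20:226  21:397  22:200  23:302
  24:103  25:555  26:420  27:820  28:495  29:701  30:882
Giant step factor: 754^(-31) ≡ 444 (mod 929).
Scan 180·444^i mod 929 for i = 0, 1, …:
  i=0: 180   i=1: 26
Match at i=1, j=3: e = 1·31 + 3 = 34.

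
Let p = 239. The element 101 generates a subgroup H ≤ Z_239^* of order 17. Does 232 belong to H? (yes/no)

no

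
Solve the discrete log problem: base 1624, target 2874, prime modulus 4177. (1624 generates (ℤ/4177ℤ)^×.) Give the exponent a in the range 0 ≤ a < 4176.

2014

Baby-step giant-step with m = ceil(sqrt(4176)) = 65.
Baby table (1624^j mod 4177 for j=0..64):
  0:1  1:1624  2:1689  3:2824  4:4007  5:3779  6:1083  7:275
  8:3838  9:828  10:3855  11:3374  12:3329  13:1258  14:439  15:2846
  16:2142  17:3344  18:556  19:712  20:3436  21:3769  22:1551  23:93
  24:660  25:2528  26:3658  27:898  28:579  29:471  30:513  31:1889
  32:1818  33:3470  34:507  35:499  36:38  37:3234  38:1527  39:2887
  40:1894  41:1584  42:3561  43:2096  44:3826  45:2225  46:295  47:2902
  48:1192  49:1857  50:4151  51:3723  52:2033  53:1762  54:243  55:1994
  56:1081  57:1204  58:460  59:3534  60:18  61:4170  62:1163  63:708
  64:1117
Giant step factor: 1624^(-65) ≡ 1218 (mod 4177).
Scan 2874·1218^i mod 4177 for i = 0, 1, …:
  i=0: 2874   i=1: 206   i=2: 288   i=3: 4093
  i=4: 2113   i=5: 602   i=6: 2261   i=7: 1255
  i=8: 3985   i=9: 56     …   i=29: 944
  i=30: 1117
Match at i=30, j=64: a = 30·65 + 64 = 2014.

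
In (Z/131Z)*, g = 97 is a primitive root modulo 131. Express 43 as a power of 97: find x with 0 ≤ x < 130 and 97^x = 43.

56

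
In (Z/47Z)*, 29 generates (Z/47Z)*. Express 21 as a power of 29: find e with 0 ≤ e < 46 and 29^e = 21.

12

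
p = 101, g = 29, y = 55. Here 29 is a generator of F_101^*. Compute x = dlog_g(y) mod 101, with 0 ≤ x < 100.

Baby-step giant-step with m = ceil(sqrt(100)) = 10.
Baby table (29^j mod 101 for j=0..9):
  0:1  1:29  2:33  3:48  4:79  5:69  6:82  7:55
  8:80  9:98
Giant step factor: 29^(-10) ≡ 65 (mod 101).
Scan 55·65^i mod 101 for i = 0, 1, …:
  i=0: 55
Match at i=0, j=7: x = 0·10 + 7 = 7.

7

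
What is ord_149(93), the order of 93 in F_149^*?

148

The order of 93 must divide p − 1 = 148 = 2^2 · 37.
Divisors: 1, 2, 4, 37, 74, 148.
Check each in increasing order: 93^1 ≡ 93;  93^2 ≡ 7;  93^4 ≡ 49;  93^37 ≡ 44;  93^74 ≡ 148;  93^148 ≡ 1.
Smallest exponent giving 1 is 148.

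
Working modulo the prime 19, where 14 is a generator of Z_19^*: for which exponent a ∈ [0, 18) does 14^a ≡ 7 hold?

Successive powers of 14 modulo 19:
  14^0=1  14^1=14  14^2=6  14^3=8  14^4=17  14^5=10
  14^6=7
So 14^6 ≡ 7 (mod 19), giving a = 6.

6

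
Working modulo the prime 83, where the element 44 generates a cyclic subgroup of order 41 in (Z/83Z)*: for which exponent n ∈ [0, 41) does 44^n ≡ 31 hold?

Baby-step giant-step with m = ceil(sqrt(41)) = 7.
Baby table (44^j mod 83 for j=0..6):
  0:1  1:44  2:27  3:26  4:65  5:38  6:12
Giant step factor: 44^(-7) ≡ 36 (mod 83).
Scan 31·36^i mod 83 for i = 0, 1, …:
  i=0: 31   i=1: 37   i=2: 4   i=3: 61
  i=4: 38
Match at i=4, j=5: n = 4·7 + 5 = 33.

33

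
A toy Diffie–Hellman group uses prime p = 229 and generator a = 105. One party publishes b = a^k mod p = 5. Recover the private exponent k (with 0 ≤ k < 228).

178

Baby-step giant-step with m = ceil(sqrt(228)) = 16.
Baby table (105^j mod 229 for j=0..15):
  0:1  1:105  2:33  3:30  4:173  5:74  6:213  7:152
  8:159  9:207  10:209  11:190  12:27  13:87  14:204  15:123
Giant step factor: 105^(-16) ≡ 151 (mod 229).
Scan 5·151^i mod 229 for i = 0, 1, …:
  i=0: 5   i=1: 68   i=2: 192   i=3: 138
  i=4: 228   i=5: 78   i=6: 99   i=7: 64
  i=8: 46   i=9: 76   i=10: 26   i=11: 33
Match at i=11, j=2: k = 11·16 + 2 = 178.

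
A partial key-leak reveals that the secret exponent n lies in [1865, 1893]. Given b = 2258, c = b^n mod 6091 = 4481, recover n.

1873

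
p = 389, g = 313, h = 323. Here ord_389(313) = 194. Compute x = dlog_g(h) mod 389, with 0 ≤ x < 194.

59

Baby-step giant-step with m = ceil(sqrt(194)) = 14.
Baby table (313^j mod 389 for j=0..13):
  0:1  1:313  2:330  3:205  4:369  5:353  6:13  7:179
  8:11  9:331  10:129  11:310  12:169  13:382
Giant step factor: 313^(-14) ≡ 321 (mod 389).
Scan 323·321^i mod 389 for i = 0, 1, …:
  i=0: 323   i=1: 209   i=2: 181   i=3: 140
  i=4: 205
Match at i=4, j=3: x = 4·14 + 3 = 59.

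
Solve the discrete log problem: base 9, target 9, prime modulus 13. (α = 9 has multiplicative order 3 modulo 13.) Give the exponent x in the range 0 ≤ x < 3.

1

Successive powers of 9 modulo 13:
  9^0=1  9^1=9
So 9^1 ≡ 9 (mod 13), giving x = 1.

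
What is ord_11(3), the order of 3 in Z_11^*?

The order of 3 must divide p − 1 = 10 = 2 · 5.
Divisors: 1, 2, 5, 10.
Check each in increasing order: 3^1 ≡ 3;  3^2 ≡ 9;  3^5 ≡ 1.
Smallest exponent giving 1 is 5.

5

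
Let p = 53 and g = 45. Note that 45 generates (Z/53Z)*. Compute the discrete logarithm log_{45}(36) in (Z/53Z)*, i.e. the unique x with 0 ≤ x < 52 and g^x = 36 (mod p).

12

Successive powers of 45 modulo 53:
  45^0=1  45^1=45  45^2=11  45^3=18  45^4=15  45^5=39
  45^6=6  45^7=5  45^8=13  45^9=2  45^10=37  45^11=22
  45^12=36
So 45^12 ≡ 36 (mod 53), giving x = 12.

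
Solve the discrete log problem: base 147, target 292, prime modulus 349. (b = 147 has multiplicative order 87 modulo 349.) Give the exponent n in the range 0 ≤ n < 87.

22

Baby-step giant-step with m = ceil(sqrt(87)) = 10.
Baby table (147^j mod 349 for j=0..9):
  0:1  1:147  2:320  3:274  4:143  5:81  6:41  7:94
  8:207  9:66
Giant step factor: 147^(-10) ≡ 344 (mod 349).
Scan 292·344^i mod 349 for i = 0, 1, …:
  i=0: 292   i=1: 285   i=2: 320
Match at i=2, j=2: n = 2·10 + 2 = 22.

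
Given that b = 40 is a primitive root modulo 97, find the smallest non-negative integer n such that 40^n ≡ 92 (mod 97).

7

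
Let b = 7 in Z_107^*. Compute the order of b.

106

The order of 7 must divide p − 1 = 106 = 2 · 53.
Divisors: 1, 2, 53, 106.
Check each in increasing order: 7^1 ≡ 7;  7^2 ≡ 49;  7^53 ≡ 106;  7^106 ≡ 1.
Smallest exponent giving 1 is 106.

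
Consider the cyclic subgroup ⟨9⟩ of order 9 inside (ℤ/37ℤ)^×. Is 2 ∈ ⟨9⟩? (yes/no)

no

⟨9⟩ has order 9; its elements mod 37 are {1, 7, 9, 10, 12, 16, 26, 33, 34}.
2 is not in this set.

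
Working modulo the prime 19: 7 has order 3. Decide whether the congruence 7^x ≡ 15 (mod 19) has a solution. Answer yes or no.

⟨7⟩ has order 3; its elements mod 19 are {1, 7, 11}.
15 is not in this set.

no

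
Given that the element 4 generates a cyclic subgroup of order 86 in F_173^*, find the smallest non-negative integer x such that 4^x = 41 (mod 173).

Baby-step giant-step with m = ceil(sqrt(86)) = 10.
Baby table (4^j mod 173 for j=0..9):
  0:1  1:4  2:16  3:64  4:83  5:159  6:117  7:122
  8:142  9:49
Giant step factor: 4^(-10) ≡ 158 (mod 173).
Scan 41·158^i mod 173 for i = 0, 1, …:
  i=0: 41   i=1: 77   i=2: 56   i=3: 25
  i=4: 144   i=5: 89   i=6: 49
Match at i=6, j=9: x = 6·10 + 9 = 69.

69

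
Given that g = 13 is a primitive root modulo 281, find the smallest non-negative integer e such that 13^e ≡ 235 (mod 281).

29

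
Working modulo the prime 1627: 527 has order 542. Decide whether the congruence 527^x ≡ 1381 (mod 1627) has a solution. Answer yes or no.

1381 ∈ ⟨527⟩ iff 1381^542 ≡ 1 (mod 1627), since |⟨527⟩| = 542.
1381^542 mod 1627 = 1362.
Since 1362 ≠ 1, 1381 does not lie in the subgroup.

no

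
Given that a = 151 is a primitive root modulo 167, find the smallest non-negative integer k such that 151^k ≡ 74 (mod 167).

163

Baby-step giant-step with m = ceil(sqrt(166)) = 13.
Baby table (151^j mod 167 for j=0..12):
  0:1  1:151  2:89  3:79  4:72  5:17  6:62  7:10
  8:7  9:55  10:122  11:52  12:3
Giant step factor: 151^(-13) ≡ 80 (mod 167).
Scan 74·80^i mod 167 for i = 0, 1, …:
  i=0: 74   i=1: 75   i=2: 155   i=3: 42
  i=4: 20   i=5: 97   i=6: 78   i=7: 61
  i=8: 37   i=9: 121   i=10: 161   i=11: 21
  i=12: 10
Match at i=12, j=7: k = 12·13 + 7 = 163.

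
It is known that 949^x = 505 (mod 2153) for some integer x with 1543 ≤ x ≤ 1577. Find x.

1574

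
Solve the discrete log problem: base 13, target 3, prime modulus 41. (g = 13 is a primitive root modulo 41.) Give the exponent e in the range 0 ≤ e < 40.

Successive powers of 13 modulo 41:
  13^0=1  13^1=13  13^2=5  13^3=24  13^4=25  13^5=38
  13^6=2  13^7=26  13^8=10  13^9=7  13^10=9  13^11=35
  13^12=4  13^13=11  13^14=20  13^15=14  13^16=18  13^17=29
  13^18=8  13^19=22  13^20=40  13^21=28  13^22=36  13^23=17
  13^24=16  13^25=3
So 13^25 ≡ 3 (mod 41), giving e = 25.

25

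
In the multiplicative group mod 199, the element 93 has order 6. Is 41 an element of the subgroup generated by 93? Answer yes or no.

⟨93⟩ has order 6; its elements mod 199 are {1, 92, 93, 106, 107, 198}.
41 is not in this set.

no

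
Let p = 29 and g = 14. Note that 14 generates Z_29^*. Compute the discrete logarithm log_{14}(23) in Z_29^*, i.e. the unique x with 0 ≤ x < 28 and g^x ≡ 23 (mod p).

8

Successive powers of 14 modulo 29:
  14^0=1  14^1=14  14^2=22  14^3=18  14^4=20  14^5=19
  14^6=5  14^7=12  14^8=23
So 14^8 ≡ 23 (mod 29), giving x = 8.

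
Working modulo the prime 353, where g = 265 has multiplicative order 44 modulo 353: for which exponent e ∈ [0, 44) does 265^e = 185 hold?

Baby-step giant-step with m = ceil(sqrt(44)) = 7.
Baby table (265^j mod 353 for j=0..6):
  0:1  1:265  2:331  3:171  4:131  5:121  6:295
Giant step factor: 265^(-7) ≡ 146 (mod 353).
Scan 185·146^i mod 353 for i = 0, 1, …:
  i=0: 185   i=1: 182   i=2: 97   i=3: 42
  i=4: 131
Match at i=4, j=4: e = 4·7 + 4 = 32.

32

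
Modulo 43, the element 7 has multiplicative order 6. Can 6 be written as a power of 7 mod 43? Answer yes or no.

⟨7⟩ has order 6; its elements mod 43 are {1, 6, 7, 36, 37, 42}.
6 is in this set.

yes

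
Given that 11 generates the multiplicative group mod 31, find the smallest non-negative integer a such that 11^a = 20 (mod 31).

16

Successive powers of 11 modulo 31:
  11^0=1  11^1=11  11^2=28  11^3=29  11^4=9  11^5=6
  11^6=4  11^7=13  11^8=19  11^9=23  11^10=5  11^11=24
  11^12=16  11^13=21  11^14=14  11^15=30  11^16=20
So 11^16 ≡ 20 (mod 31), giving a = 16.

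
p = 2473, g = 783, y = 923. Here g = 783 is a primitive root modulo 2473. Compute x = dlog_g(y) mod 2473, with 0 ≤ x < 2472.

Baby-step giant-step with m = ceil(sqrt(2472)) = 50.
Baby table (783^j mod 2473 for j=0..49):
  0:1  1:783  2:2258  3:2292  4:1711  5:1820  6:612  7:1907
  8:1962  9:513  10:1053  11:990  12:1121  13:2301  14:1339  15:2358
  16:1456  17:2468  18:1031  19:1075  20:905  21:1337  22:792  23:1886
  24:357  25:82  26:2381  27:2154  28:2469  29:1814  30:860  31:724
  32:575  33:139  34:25  35:2264  36:2044  37:421  38:734  39:986
  40:462  41:688  42:2063  43:460  44:1595  45:20  46:822  47:646
  48:1326  49:2071
Giant step factor: 783^(-50) ≡ 1893 (mod 2473).
Scan 923·1893^i mod 2473 for i = 0, 1, …:
  i=0: 923   i=1: 1301   i=2: 2158   i=3: 2171
  i=4: 2050   i=5: 513
Match at i=5, j=9: x = 5·50 + 9 = 259.

259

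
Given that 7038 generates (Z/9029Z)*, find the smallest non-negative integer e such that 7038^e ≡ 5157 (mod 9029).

Baby-step giant-step with m = ceil(sqrt(9028)) = 96.
Baby table (7038^j mod 9029 for j=0..95):
  0:1  1:7038  2:350  3:7412  4:5123  5:2877  6:5308  7:4731
  8:6855  9:3543  10:6565  11:3077  12:4384  13:2499  14:8499  15:7866
  16:4109  17:8284  18:2539  19:1091  20:3808  21:2632  22:5537  23:242
  24:5744  25:3439  26:5962  27:2793  28:1001  29:2418  30:7248  31:6603
  32:8680  33:8655  34:4256  35:4535  36:8844  37:7175  38:7482  39:1188
  40:290  41:466  42:2181  43:578  44:4914  45:3662  46:4390  47:8611
  48:1570  49:7193  50:7760  51:7488  52:7300  53:2390  54:8822  55:5832
  56:8811  57:646  58:4961  59:375  60:2782  61:4844  62:7597  63:6977
  64:4424  65:4120  66:4441  67:6389  68:1362  69:5987  70:7192  71:722
  72:7138  73:8917  74:6296  75:5945  76:524  77:4080  78:2820  79:1418
  80:2839  81:8734  82:460  83:5098  84:7507  85:5587  86:11  87:5186
  88:3850  89:271  90:2179  91:4560  92:4214  93:6896  94:3173  95:2857
Giant step factor: 7038^(-96) ≡ 4780 (mod 9029).
Scan 5157·4780^i mod 9029 for i = 0, 1, …:
  i=0: 5157   i=1: 1290   i=2: 8422   i=3: 5878
  i=4: 7621   i=5: 5394   i=6: 5525   i=7: 8704
  i=8: 8517   i=9: 8528     …   i=40: 5265
  i=41: 2877
Match at i=41, j=5: e = 41·96 + 5 = 3941.

3941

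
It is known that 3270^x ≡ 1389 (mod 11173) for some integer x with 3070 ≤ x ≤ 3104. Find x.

3082

Compute 3270^3070 mod 11173 = 9324, then multiply by 3270 repeatedly:
  3270^3070=9324  3270^3071=9536  3270^3072=10050  3270^3073=3707  3270^3074=10358
  3270^3075=5297  3270^3076=3040  3270^3077=8003  3270^3078=2644  3270^3079=9151
  3270^3080=2476  3270^3081=7268  3270^3082=1389
Found 1389 at exponent 3082.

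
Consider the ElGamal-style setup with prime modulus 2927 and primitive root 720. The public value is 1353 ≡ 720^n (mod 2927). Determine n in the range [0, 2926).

1397

Baby-step giant-step with m = ceil(sqrt(2926)) = 55.
Baby table (720^j mod 2927 for j=0..54):
  0:1  1:720  2:321  3:2814  4:596  5:1778  6:1061  7:2900
  8:1049  9:114  10:124  11:1470  12:1753  13:623  14:729  15:947
  16:2776  17:2506  18:1288  19:2428  20:741  21:806  22:774  23:1150
  24:2586  25:348  26:1765  27:482  28:1654  29:2518  30:1147  31:426
  32:2312  33:2104  34:1621  35:2174  36:2262  37:1228  38:206  39:1970
  40:1732  41:138  42:2769  43:393  44:1968  45:292  46:2423  47:68
  48:2128  49:1339  50:1097  51:2477  52:897  53:1900  54:1091
Giant step factor: 720^(-55) ≡ 1450 (mod 2927).
Scan 1353·1450^i mod 2927 for i = 0, 1, …:
  i=0: 1353   i=1: 760   i=2: 1448   i=3: 941
  i=4: 468   i=5: 2463   i=6: 410   i=7: 319
  i=8: 84   i=9: 1793     …   i=24: 1894
  i=25: 774
Match at i=25, j=22: n = 25·55 + 22 = 1397.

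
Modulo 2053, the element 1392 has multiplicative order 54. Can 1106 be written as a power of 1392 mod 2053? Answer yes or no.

yes

1106 ∈ ⟨1392⟩ iff 1106^54 ≡ 1 (mod 2053), since |⟨1392⟩| = 54.
1106^54 mod 2053 = 1.
Since 1 = 1, 1106 lies in the subgroup.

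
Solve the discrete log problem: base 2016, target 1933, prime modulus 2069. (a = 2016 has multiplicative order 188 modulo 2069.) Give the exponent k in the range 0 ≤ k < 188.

150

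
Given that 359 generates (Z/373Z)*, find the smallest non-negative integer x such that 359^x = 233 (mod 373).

243

Baby-step giant-step with m = ceil(sqrt(372)) = 20.
Baby table (359^j mod 373 for j=0..19):
  0:1  1:359  2:196  3:240  4:370  5:42  6:158  7:26
  8:9  9:247  10:272  11:295  12:346  13:5  14:303  15:234
  16:81  17:358  18:210  19:44
Giant step factor: 359^(-20) ≡ 66 (mod 373).
Scan 233·66^i mod 373 for i = 0, 1, …:
  i=0: 233   i=1: 85   i=2: 15   i=3: 244
  i=4: 65   i=5: 187   i=6: 33   i=7: 313
  i=8: 143   i=9: 113   i=10: 371   i=11: 241
  i=12: 240
Match at i=12, j=3: x = 12·20 + 3 = 243.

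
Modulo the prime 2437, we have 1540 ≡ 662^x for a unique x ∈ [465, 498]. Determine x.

Compute 662^465 mod 2437 = 2392, then multiply by 662 repeatedly:
  662^465=2392  662^466=1891  662^467=1661  662^468=495  662^469=1132
  662^470=1225  662^471=1866  662^472=2170  662^473=1147  662^474=1407
  662^475=500  662^476=2005  662^477=1582  662^478=1811  662^479=2315
  662^480=2094  662^481=2012  662^482=1342  662^483=1336  662^484=2238
  662^485=2297  662^486=2363  662^487=2189  662^488=1540
Found 1540 at exponent 488.

488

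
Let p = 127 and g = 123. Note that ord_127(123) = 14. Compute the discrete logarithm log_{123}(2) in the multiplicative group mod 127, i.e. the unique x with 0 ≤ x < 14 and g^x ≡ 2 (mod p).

Successive powers of 123 modulo 127:
  123^0=1  123^1=123  123^2=16  123^3=63  123^4=2
So 123^4 ≡ 2 (mod 127), giving x = 4.

4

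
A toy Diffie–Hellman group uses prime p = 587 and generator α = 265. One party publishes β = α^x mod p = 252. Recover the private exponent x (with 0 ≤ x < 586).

Baby-step giant-step with m = ceil(sqrt(586)) = 25.
Baby table (265^j mod 587 for j=0..24):
  0:1  1:265  2:372  3:551  4:439  5:109  6:122  7:45
  8:185  9:304  10:141  11:384  12:209  13:207  14:264  15:107
  16:179  17:475  18:257  19:13  20:510  21:140  22:119  23:424
  24:243
Giant step factor: 265^(-25) ≡ 161 (mod 587).
Scan 252·161^i mod 587 for i = 0, 1, …:
  i=0: 252   i=1: 69   i=2: 543   i=3: 547
  i=4: 17   i=5: 389   i=6: 407   i=7: 370
  i=8: 283   i=9: 364     …   i=19: 57
  i=20: 372
Match at i=20, j=2: x = 20·25 + 2 = 502.

502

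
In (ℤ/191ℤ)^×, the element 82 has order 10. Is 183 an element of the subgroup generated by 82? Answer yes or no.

no

183 ∈ ⟨82⟩ iff 183^10 ≡ 1 (mod 191), since |⟨82⟩| = 10.
183^10 mod 191 = 180.
Since 180 ≠ 1, 183 does not lie in the subgroup.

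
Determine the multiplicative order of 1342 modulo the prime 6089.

3044

The order of 1342 must divide p − 1 = 6088 = 2^3 · 761.
Divisors: 1, 2, 4, 8, 761, 1522, 3044, 6088.
Check each in increasing order: 1342^1 ≡ 1342;  1342^2 ≡ 4709;  1342^4 ≡ 4632;  1342^8 ≡ 3877;  1342^761 ≡ 5634;  1342^1522 ≡ 6088;  1342^3044 ≡ 1.
Smallest exponent giving 1 is 3044.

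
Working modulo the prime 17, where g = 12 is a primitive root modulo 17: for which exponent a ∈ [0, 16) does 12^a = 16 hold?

8

Successive powers of 12 modulo 17:
  12^0=1  12^1=12  12^2=8  12^3=11  12^4=13  12^5=3
  12^6=2  12^7=7  12^8=16
So 12^8 ≡ 16 (mod 17), giving a = 8.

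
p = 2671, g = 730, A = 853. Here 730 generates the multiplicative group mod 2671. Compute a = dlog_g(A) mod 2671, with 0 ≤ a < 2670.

577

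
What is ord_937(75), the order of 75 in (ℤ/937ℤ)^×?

468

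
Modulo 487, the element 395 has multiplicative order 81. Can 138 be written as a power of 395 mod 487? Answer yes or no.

yes

138 ∈ ⟨395⟩ iff 138^81 ≡ 1 (mod 487), since |⟨395⟩| = 81.
138^81 mod 487 = 1.
Since 1 = 1, 138 lies in the subgroup.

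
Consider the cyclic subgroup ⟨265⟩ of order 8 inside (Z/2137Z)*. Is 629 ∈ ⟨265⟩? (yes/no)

yes

629 ∈ ⟨265⟩ iff 629^8 ≡ 1 (mod 2137), since |⟨265⟩| = 8.
629^8 mod 2137 = 1.
Since 1 = 1, 629 lies in the subgroup.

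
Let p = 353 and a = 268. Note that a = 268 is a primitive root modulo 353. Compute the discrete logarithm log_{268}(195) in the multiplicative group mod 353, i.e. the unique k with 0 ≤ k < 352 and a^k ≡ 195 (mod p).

Baby-step giant-step with m = ceil(sqrt(352)) = 19.
Baby table (268^j mod 353 for j=0..18):
  0:1  1:268  2:165  3:95  4:44  5:143  6:200  7:297
  8:171  9:291  10:328  11:7  12:111  13:96  14:312  15:308
  16:295  17:341  18:314
Giant step factor: 268^(-19) ≡ 110 (mod 353).
Scan 195·110^i mod 353 for i = 0, 1, …:
  i=0: 195   i=1: 270   i=2: 48   i=3: 338
  i=4: 115   i=5: 295
Match at i=5, j=16: k = 5·19 + 16 = 111.

111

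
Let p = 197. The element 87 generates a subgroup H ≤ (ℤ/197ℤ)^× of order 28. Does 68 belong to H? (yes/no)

68 ∈ ⟨87⟩ iff 68^28 ≡ 1 (mod 197), since |⟨87⟩| = 28.
68^28 mod 197 = 1.
Since 1 = 1, 68 lies in the subgroup.

yes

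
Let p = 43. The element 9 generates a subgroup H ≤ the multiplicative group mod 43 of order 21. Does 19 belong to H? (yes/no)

no

⟨9⟩ has order 21; its elements mod 43 are {1, 4, 6, 9, 10, 11, 13, 14, 15, 16, 17, 21, 23, 24, 25, 31, 35, 36, 38, 40, 41}.
19 is not in this set.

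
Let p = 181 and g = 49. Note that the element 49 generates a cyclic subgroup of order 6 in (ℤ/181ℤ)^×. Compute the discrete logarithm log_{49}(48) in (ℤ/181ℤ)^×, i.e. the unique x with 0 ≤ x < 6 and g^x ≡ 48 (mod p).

2

Successive powers of 49 modulo 181:
  49^0=1  49^1=49  49^2=48
So 49^2 ≡ 48 (mod 181), giving x = 2.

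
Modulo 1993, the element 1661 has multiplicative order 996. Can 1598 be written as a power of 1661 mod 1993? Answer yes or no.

no

1598 ∈ ⟨1661⟩ iff 1598^996 ≡ 1 (mod 1993), since |⟨1661⟩| = 996.
1598^996 mod 1993 = 1992.
Since 1992 ≠ 1, 1598 does not lie in the subgroup.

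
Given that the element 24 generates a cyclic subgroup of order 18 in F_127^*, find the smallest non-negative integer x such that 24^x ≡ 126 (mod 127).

Successive powers of 24 modulo 127:
  24^0=1  24^1=24  24^2=68  24^3=108  24^4=52  24^5=105
  24^6=107  24^7=28  24^8=37  24^9=126
So 24^9 ≡ 126 (mod 127), giving x = 9.

9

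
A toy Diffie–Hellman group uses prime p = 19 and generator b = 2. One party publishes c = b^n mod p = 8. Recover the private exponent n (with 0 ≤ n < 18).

3

Successive powers of 2 modulo 19:
  2^0=1  2^1=2  2^2=4  2^3=8
So 2^3 ≡ 8 (mod 19), giving n = 3.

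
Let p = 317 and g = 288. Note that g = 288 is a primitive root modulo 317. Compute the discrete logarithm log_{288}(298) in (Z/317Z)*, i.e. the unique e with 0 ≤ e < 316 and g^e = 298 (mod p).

Baby-step giant-step with m = ceil(sqrt(316)) = 18.
Baby table (288^j mod 317 for j=0..17):
  0:1  1:288  2:207  3:20  4:54  5:19  6:83  7:129
  8:63  9:75  10:44  11:309  12:232  13:246  14:157  15:202
  16:165  17:287
Giant step factor: 288^(-18) ≡ 90 (mod 317).
Scan 298·90^i mod 317 for i = 0, 1, …:
  i=0: 298   i=1: 192   i=2: 162   i=3: 315
  i=4: 137   i=5: 284   i=6: 200   i=7: 248
  i=8: 130   i=9: 288
Match at i=9, j=1: e = 9·18 + 1 = 163.

163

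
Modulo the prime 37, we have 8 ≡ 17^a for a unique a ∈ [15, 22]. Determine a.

Compute 17^15 mod 37 = 14, then multiply by 17 repeatedly:
  17^15=14  17^16=16  17^17=13  17^18=36  17^19=20
  17^20=7  17^21=8
Found 8 at exponent 21.

21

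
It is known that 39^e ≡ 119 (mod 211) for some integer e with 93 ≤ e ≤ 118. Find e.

104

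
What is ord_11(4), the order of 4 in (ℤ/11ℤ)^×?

The order of 4 must divide p − 1 = 10 = 2 · 5.
Divisors: 1, 2, 5, 10.
Check each in increasing order: 4^1 ≡ 4;  4^2 ≡ 5;  4^5 ≡ 1.
Smallest exponent giving 1 is 5.

5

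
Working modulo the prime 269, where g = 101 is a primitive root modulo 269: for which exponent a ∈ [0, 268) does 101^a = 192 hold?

51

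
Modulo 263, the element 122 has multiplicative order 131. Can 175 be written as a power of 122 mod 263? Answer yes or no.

175 ∈ ⟨122⟩ iff 175^131 ≡ 1 (mod 263), since |⟨122⟩| = 131.
175^131 mod 263 = 262.
Since 262 ≠ 1, 175 does not lie in the subgroup.

no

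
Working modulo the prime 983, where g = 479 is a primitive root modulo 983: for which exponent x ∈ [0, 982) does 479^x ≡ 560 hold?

679

Baby-step giant-step with m = ceil(sqrt(982)) = 32.
Baby table (479^j mod 983 for j=0..31):
  0:1  1:479  2:402  3:873  4:392  5:15  6:304  7:132
  8:316  9:965  10:225  11:628  12:14  13:808  14:713  15:426
  16:573  17:210  18:324  19:865  20:492  21:731  22:201  23:928
  24:196  25:499  26:152  27:66  28:158  29:974  30:604  31:314
Giant step factor: 479^(-32) ≡ 281 (mod 983).
Scan 560·281^i mod 983 for i = 0, 1, …:
  i=0: 560   i=1: 80   i=2: 854   i=3: 122
  i=4: 860   i=5: 825   i=6: 820   i=7: 398
  i=8: 759   i=9: 951     …   i=20: 924
  i=21: 132
Match at i=21, j=7: x = 21·32 + 7 = 679.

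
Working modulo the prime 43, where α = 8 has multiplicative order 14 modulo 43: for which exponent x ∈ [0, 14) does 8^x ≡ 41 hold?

12

Successive powers of 8 modulo 43:
  8^0=1  8^1=8  8^2=21  8^3=39  8^4=11  8^5=2
  8^6=16  8^7=42  8^8=35  8^9=22  8^10=4  8^11=32
  8^12=41
So 8^12 ≡ 41 (mod 43), giving x = 12.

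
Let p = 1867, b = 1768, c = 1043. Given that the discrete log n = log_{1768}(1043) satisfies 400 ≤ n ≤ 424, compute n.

Compute 1768^400 mod 1867 = 1385, then multiply by 1768 repeatedly:
  1768^400=1385  1768^401=1043
Found 1043 at exponent 401.

401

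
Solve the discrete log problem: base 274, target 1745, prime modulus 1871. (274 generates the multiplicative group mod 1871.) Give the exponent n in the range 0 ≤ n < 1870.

244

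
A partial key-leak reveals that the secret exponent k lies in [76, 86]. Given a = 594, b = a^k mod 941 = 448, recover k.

79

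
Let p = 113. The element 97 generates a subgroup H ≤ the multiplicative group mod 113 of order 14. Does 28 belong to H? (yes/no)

⟨97⟩ has order 14; its elements mod 113 are {1, 4, 7, 16, 28, 30, 49, 64, 83, 85, 97, 106, 109, 112}.
28 is in this set.

yes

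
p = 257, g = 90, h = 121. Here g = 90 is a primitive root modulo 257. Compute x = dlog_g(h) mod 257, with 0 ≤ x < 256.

Baby-step giant-step with m = ceil(sqrt(256)) = 16.
Baby table (90^j mod 257 for j=0..15):
  0:1  1:90  2:133  3:148  4:213  5:152  6:59  7:170
  8:137  9:251  10:231  11:230  12:140  13:7  14:116  15:160
Giant step factor: 90^(-16) ≡ 225 (mod 257).
Scan 121·225^i mod 257 for i = 0, 1, …:
  i=0: 121   i=1: 240   i=2: 30   i=3: 68
  i=4: 137
Match at i=4, j=8: x = 4·16 + 8 = 72.

72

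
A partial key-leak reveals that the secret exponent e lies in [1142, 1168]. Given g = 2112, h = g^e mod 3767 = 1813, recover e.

Compute 2112^1142 mod 3767 = 888, then multiply by 2112 repeatedly:
  2112^1142=888  2112^1143=3257  2112^1144=242  2112^1145=2559  2112^1146=2730
  2112^1147=2250  2112^1148=1813
Found 1813 at exponent 1148.

1148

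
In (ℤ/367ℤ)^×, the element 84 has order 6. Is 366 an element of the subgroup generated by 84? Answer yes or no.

yes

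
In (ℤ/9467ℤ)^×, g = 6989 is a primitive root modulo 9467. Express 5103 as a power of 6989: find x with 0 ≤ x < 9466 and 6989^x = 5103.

Baby-step giant-step with m = ceil(sqrt(9466)) = 98.
Baby table (6989^j mod 9467 for j=0..97):
  0:1  1:6989  2:5868  3:408  4:1945  5:8460  6:5525  7:7799
  8:5692  9:1054  10:1080  11:2921  12:4017  13:5158  14:8393  15:1145
  16:2790  17:6757  18:3277  19:2280  20:1959  21:2169  22:2474  23:4044
  24:4521  25:5890  26:2694  27:7970  28:7969  29:980  30:4579  31:4171
  32:2226  33:3233  34:7175  35:8843  36:3151  37:2097  38:1017  39:7563
  40:3546  41:7855  42:8929  43:7784  44:4994  45:7704  46:4427  47:2147
  48:188  49:7486  50:5012  51:968  52:5914  53:24  54:6797  55:8294
  56:325  57:8812  58:4233  59:62  60:7303  61:4070  62:6362  63:6986
  64:3835  65:1738  66:721  67:2625  68:8546  69:691  70:1229  71:2912
  72:7385  73:9148  74:4721  75:2574  76:2386  77:4367  78:8822  79:7854
  80:1940  81:1916  82:4586  83:5759  84:5434  85:6089  86:1856  87:1794
  88:3958  89:9355  90:2993  91:5474  92:1639  93:9368  94:8647  95:6022
  96:6943  97:6252
Giant step factor: 6989^(-98) ≡ 1259 (mod 9467).
Scan 5103·1259^i mod 9467 for i = 0, 1, …:
  i=0: 5103   i=1: 6051   i=2: 6741   i=3: 4487
  i=4: 6801   i=5: 4291   i=6: 6179   i=7: 6954
  i=8: 7578   i=9: 7433     …   i=43: 1621
  i=44: 5434
Match at i=44, j=84: x = 44·98 + 84 = 4396.

4396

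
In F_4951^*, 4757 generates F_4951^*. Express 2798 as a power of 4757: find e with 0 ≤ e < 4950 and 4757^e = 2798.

46

Baby-step giant-step with m = ceil(sqrt(4950)) = 71.
Baby table (4757^j mod 4951 for j=0..70):
  0:1  1:4757  2:2979  3:1341  4:2249  5:4333  6:1068  7:750
  8:3030  9:1349  10:697  11:3410  12:1894  13:3889  14:3037  15:4942
  16:1746  17:2895  18:2784  19:4514  20:611  21:290  22:3152  23:2436
  24:2712  25:3629  26:3967  27:2758  28:4607  29:2373  30:81  31:4090
  32:3651  33:4650  34:3933  35:4403  36:2341  37:1338  38:2831  39:347
  40:1996  41:3905  42:4884  43:3096  44:3398  45:4222  46:2798  47:1798
  48:2709  49:4211  50:4932  51:3686  52:2811  53:4227  54:1828  55:1840
  56:4463  57:603  58:1842  59:4075  60:1610  61:4524  62:3622  63:374
  64:1709  65:171  66:1483  67:4407  68:1565  69:3352  70:3244
Giant step factor: 4757^(-71) ≡ 4889 (mod 4951).
Scan 2798·4889^i mod 4951 for i = 0, 1, …:
  i=0: 2798
Match at i=0, j=46: e = 0·71 + 46 = 46.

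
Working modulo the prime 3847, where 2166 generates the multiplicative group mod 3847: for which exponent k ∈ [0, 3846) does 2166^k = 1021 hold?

Baby-step giant-step with m = ceil(sqrt(3846)) = 63.
Baby table (2166^j mod 3847 for j=0..62):
  0:1  1:2166  2:2063  3:2091  4:1187  5:1246  6:2089  7:702
  8:967  9:1754  10:2175  11:2322  12:1423  13:771  14:388  15:1762
  16:268  17:3438  18:2763  19:2573  20:2662  21:3086  22:2037  23:3480
  24:1407  25:738  26:2003  27:2929  28:511  29:2737  30:115  31:2882
  32:2578  33:1951  34:1860  35:951  36:1721  37:3790  38:3489  39:1666
  40:70  41:1587  42:2071  43:184  44:2303  45:2586  46:44  47:2976
  48:2291  49:3523  50:2217  51:966  52:3435  53:112  54:231  55:236
  56:3372  57:2146  58:1060  59:3148  60:1684  61:588  62:251
Giant step factor: 2166^(-63) ≡ 1450 (mod 3847).
Scan 1021·1450^i mod 3847 for i = 0, 1, …:
  i=0: 1021   i=1: 3202   i=2: 3418   i=3: 1164
  i=4: 2814   i=5: 2480   i=6: 2902   i=7: 3129
  i=8: 1437   i=9: 2423     …   i=28: 3249
  i=29: 2322
Match at i=29, j=11: k = 29·63 + 11 = 1838.

1838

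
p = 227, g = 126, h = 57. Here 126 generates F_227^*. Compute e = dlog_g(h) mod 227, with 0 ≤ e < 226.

86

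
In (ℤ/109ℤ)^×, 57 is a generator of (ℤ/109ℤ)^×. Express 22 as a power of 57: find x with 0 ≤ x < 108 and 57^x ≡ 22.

104

Baby-step giant-step with m = ceil(sqrt(108)) = 11.
Baby table (57^j mod 109 for j=0..10):
  0:1  1:57  2:88  3:2  4:5  5:67  6:4  7:10
  8:25  9:8  10:20
Giant step factor: 57^(-11) ≡ 24 (mod 109).
Scan 22·24^i mod 109 for i = 0, 1, …:
  i=0: 22   i=1: 92   i=2: 28   i=3: 18
  i=4: 105   i=5: 13   i=6: 94   i=7: 76
  i=8: 80   i=9: 67
Match at i=9, j=5: x = 9·11 + 5 = 104.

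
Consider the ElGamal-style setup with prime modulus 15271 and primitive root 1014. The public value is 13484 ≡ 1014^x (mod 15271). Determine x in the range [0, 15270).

4737

Baby-step giant-step with m = ceil(sqrt(15270)) = 124.
Baby table (1014^j mod 15271 for j=0..123):
  0:1  1:1014  2:5039  3:9032  4:11119  5:4668  6:14613  7:4712
  8:13416  9:12634  10:13778  11:13198  12:5376  13:14788  14:14181  15:9523
  16:5050  17:4915  18:5464  19:12394  20:14754  21:10247  22:6178  23:3382
  24:8644  25:14733  26:4224  27:7256  28:12233  29:4210  30:8331  31:2771
  32:15201  33:5375  34:13774  35:9142  36:491  37:9202  38:247  39:6122
  40:7682  41:1338  42:12884  43:7671  44:5455  45:3268  46:15216  47:5314
  48:13004  49:7183  50:14566  51:2867  52:5648  53:447  54:10399  55:7596
  56:5760  57:7118  58:9740  59:11294  60:14137  61:10720  62:12399  63:4553
  64:4900  65:5525  66:13164  67:1442  68:11443  69:12513  70:13252  71:14319
  72:12016  73:13237  74:14380  75:12786  76:15196  77:305  78:3850  79:9795
  80:5980  81:1133  82:3537  83:13104  84:1686  85:14523  86:5078  87:2765
  88:9117  89:5683  90:5395  91:3512  92:3025  93:13150  94:2517  95:1981
  96:8233  97:10296  98:10051  99:5957  100:8353  101:9808  102:3891  103:5556
  104:14056  105:4941  106:1286  107:5969  108:5250  109:9192  110:5378  111:1545
  112:8988  113:12316  114:12017  115:14251  116:4148  117:6547  118:11044  119:4973
  120:3192  121:14507  122:4125  123:13767
Giant step factor: 1014^(-124) ≡ 4012 (mod 15271).
Scan 13484·4012^i mod 15271 for i = 0, 1, …:
  i=0: 13484   i=1: 7926   i=2: 4890   i=3: 10716
  i=4: 4727   i=5: 13413   i=6: 13223   i=7: 14493
  i=8: 9219   i=9: 266     …   i=37: 15111
  i=38: 14733
Match at i=38, j=25: x = 38·124 + 25 = 4737.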